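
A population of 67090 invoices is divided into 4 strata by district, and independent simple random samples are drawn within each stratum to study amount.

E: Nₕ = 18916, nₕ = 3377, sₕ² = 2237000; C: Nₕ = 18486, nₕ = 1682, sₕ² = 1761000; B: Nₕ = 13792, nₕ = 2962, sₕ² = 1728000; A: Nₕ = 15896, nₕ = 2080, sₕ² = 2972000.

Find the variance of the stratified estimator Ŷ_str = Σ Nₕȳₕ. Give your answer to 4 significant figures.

9.209 × 10^11

Var(Ŷ_str) = Σₕ Nₕ²(1 − fₕ)sₕ²/nₕ.
E: 18916²·(1 − 3377/18916)·2237000/3377 = 1.9470957 × 10^11.
C: 18486²·(1 − 1682/18486)·1761000/1682 = 3.2522879 × 10^11.
B: 13792²·(1 − 2962/13792)·1728000/2962 = 8.7139365 × 10^10.
A: 15896²·(1 − 2080/15896)·2972000/2080 = 3.1380196 × 10^11.
Sum = 9.2087969 × 10^11.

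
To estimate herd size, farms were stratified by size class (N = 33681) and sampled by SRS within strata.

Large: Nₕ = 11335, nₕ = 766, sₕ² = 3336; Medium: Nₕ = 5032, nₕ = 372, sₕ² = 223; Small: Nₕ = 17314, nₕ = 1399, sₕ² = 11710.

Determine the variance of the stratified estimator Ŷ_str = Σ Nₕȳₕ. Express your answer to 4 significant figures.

2.842 × 10^9

Var(Ŷ_str) = Σₕ Nₕ²(1 − fₕ)sₕ²/nₕ.
Large: 11335²·(1 − 766/11335)·3336/766 = 5.2173827 × 10^8.
Medium: 5032²·(1 − 372/5032)·223/372 = 1.4056865 × 10^7.
Small: 17314²·(1 − 1399/17314)·11710/1399 = 2.3064457 × 10^9.
Sum = 2.8422408 × 10^9.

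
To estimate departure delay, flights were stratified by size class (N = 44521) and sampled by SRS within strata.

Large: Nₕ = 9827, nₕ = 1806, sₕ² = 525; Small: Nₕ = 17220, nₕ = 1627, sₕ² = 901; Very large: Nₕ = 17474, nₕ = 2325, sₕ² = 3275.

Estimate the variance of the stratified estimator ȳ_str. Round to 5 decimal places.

0.27470

Var(ȳ_str) = Σₕ Wₕ²(1 − fₕ)sₕ²/nₕ with Wₕ = Nₕ/N, N = 44521.
Large: Wₕ = 0.22072730; term = 0.22072730²·(1 − 0.18377938)·525/1806 = 0.01156009.
Small: Wₕ = 0.38678376; term = 0.38678376²·(1 − 0.09448316)·901/1627 = 0.075018822.
Very large: Wₕ = 0.39248894; term = 0.39248894²·(1 − 0.13305482)·3275/2325 = 0.18811994.
Sum = 0.27469885.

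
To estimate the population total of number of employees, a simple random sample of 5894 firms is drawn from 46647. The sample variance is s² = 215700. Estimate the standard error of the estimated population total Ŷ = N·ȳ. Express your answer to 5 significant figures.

Var(Ŷ) = N²·Var(ȳ) = N²·(1 − n/N)·s²/n.
f = 5894/46647 = 0.12635325; Var(ȳ) = 0.87364675·215700/5894 = 31.972447.
Var(Ŷ) = 46647² · 31.972447 = 6.957021 × 10^10.
SE(Ŷ) = √(6.957021 × 10^10) = 263760.

263760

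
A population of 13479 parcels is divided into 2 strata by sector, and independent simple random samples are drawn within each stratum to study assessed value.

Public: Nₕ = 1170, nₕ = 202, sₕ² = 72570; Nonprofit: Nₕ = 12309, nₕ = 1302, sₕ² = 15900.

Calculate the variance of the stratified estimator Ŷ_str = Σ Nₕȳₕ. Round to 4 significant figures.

Var(Ŷ_str) = Σₕ Nₕ²(1 − fₕ)sₕ²/nₕ.
Public: 1170²·(1 − 202/1170)·72570/202 = 4.0688059 × 10^8.
Nonprofit: 12309²·(1 − 1302/12309)·15900/1302 = 1.6545423 × 10^9.
Sum = 2.0614229 × 10^9.

2.061 × 10^9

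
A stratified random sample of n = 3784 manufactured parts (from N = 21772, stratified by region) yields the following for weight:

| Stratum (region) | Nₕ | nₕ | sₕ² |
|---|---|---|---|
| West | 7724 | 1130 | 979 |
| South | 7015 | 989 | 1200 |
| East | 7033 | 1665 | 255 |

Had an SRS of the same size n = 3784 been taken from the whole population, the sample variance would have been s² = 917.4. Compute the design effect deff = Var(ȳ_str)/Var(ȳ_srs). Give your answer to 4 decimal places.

1.0658

Var(ȳ_str) = Σ Wₕ²(1−fₕ)sₕ²/nₕ with Wₕ = Nₕ/21772:
  West: (7724/21772)²·(1−1130/7724)·979/1130 = 0.093089094
  South: (7015/21772)²·(1−989/7015)·1200/989 = 0.10820445
  East: (7033/21772)²·(1−1665/7033)·255/1665 = 0.012197825
  → Var(ȳ_str) = 0.21349137.
Var(ȳ_srs) = (1 − 3784/21772)·917.4/3784 = 0.20030517.
deff = 0.21349137 / 0.20030517 = 1.0658.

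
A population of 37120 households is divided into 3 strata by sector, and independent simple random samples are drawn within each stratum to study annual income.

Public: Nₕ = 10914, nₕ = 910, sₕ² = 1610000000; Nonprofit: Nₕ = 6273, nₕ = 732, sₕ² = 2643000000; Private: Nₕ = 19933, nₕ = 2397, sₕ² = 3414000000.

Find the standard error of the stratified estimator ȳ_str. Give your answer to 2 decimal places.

Var(ȳ_str) = Σₕ Wₕ²(1 − fₕ)sₕ²/nₕ with Wₕ = Nₕ/N, N = 37120.
Public: Wₕ = 0.29401940; term = 0.29401940²·(1 − 0.08337915)·1610000000/910 = 140192.95.
Nonprofit: Wₕ = 0.16899246; term = 0.16899246²·(1 − 0.11669058)·2643000000/732 = 91082.215.
Private: Wₕ = 0.53698815; term = 0.53698815²·(1 − 0.12025285)·3414000000/2397 = 361312.3.
Sum = 592587.47.
SE = √(592587.47) = 769.80.

769.80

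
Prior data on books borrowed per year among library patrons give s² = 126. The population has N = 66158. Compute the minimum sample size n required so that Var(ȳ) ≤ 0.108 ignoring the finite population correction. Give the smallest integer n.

1167

Without fpc, n₀ = s²/D = 126/0.108 = 1166.6667.
Rounding up, n = 1167.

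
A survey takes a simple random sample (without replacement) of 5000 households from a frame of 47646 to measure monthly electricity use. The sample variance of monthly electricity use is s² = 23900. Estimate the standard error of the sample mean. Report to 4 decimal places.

2.0684

Under SRS without replacement, Var(ȳ) = (1 − f)·s²/n with f = n/N = 5000/47646 = 0.10494060.
Var(ȳ) = (1 − 0.10494060)·23900/5000 = 0.89505940·4.78 = 4.2783839.
SE(ȳ) = √(4.2783839) = 2.0684.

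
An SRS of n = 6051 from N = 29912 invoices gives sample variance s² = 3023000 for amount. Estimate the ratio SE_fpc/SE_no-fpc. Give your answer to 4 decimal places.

0.8931

f = n/N = 6051/29912 = 0.20229339.
SE_no-fpc = √(s²/n) = 22.351439; SE_fpc = √((1−f)s²/n) = 19.963059.
Ratio = √(1−f) = 0.89314422.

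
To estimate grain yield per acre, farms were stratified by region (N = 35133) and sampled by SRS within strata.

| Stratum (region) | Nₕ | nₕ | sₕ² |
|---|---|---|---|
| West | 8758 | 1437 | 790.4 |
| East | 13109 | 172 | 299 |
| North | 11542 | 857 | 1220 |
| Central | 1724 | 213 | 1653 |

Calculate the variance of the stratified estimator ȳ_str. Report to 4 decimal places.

0.4260

Var(ȳ_str) = Σₕ Wₕ²(1 − fₕ)sₕ²/nₕ with Wₕ = Nₕ/N, N = 35133.
West: Wₕ = 0.24928130; term = 0.24928130²·(1 − 0.16407856)·790.4/1437 = 0.028571631.
East: Wₕ = 0.37312498; term = 0.37312498²·(1 − 0.01312076)·299/172 = 0.23884459.
North: Wₕ = 0.32852304; term = 0.32852304²·(1 − 0.07425056)·1220/857 = 0.14223423.
Central: Wₕ = 0.04907067; term = 0.04907067²·(1 − 0.12354988)·1653/213 = 0.016378137.
Sum = 0.42602859.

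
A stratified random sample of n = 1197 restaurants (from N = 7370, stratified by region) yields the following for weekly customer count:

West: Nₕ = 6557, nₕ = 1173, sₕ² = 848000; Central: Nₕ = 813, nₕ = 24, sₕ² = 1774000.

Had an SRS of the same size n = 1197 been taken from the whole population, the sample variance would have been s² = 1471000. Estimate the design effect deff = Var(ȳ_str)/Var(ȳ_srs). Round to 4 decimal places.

1.3045

Var(ȳ_str) = Σ Wₕ²(1−fₕ)sₕ²/nₕ with Wₕ = Nₕ/7370:
  West: (6557/7370)²·(1−1173/6557)·848000/1173 = 469.865
  Central: (813/7370)²·(1−24/813)·1774000/24 = 872.92101
  → Var(ȳ_str) = 1342.786.
Var(ȳ_srs) = (1 − 1197/7370)·1471000/1197 = 1029.3127.
deff = 1342.786 / 1029.3127 = 1.3045.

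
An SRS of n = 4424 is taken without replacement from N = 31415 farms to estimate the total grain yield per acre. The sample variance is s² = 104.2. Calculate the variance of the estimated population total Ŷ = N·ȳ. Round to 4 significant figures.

1.997 × 10^7

Var(Ŷ) = N²·Var(ȳ) = N²·(1 − n/N)·s²/n.
f = 4424/31415 = 0.14082445; Var(ȳ) = 0.85917555·104.2/4424 = 0.020236459.
Var(Ŷ) = 31415² · 0.020236459 = 1.9971406 × 10^7.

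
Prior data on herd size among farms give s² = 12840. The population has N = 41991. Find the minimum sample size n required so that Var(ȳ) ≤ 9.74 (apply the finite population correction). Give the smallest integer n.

Without fpc, n₀ = s²/D = 12840/9.74 = 1318.2752.
With fpc, (1 − n/N)·s²/n ≤ D requires n ≥ n₀/(1 + n₀/N) = 1318.2752/(1 + 1318.2752/41991) = 1278.1487.
Rounding up, n = 1279.

1279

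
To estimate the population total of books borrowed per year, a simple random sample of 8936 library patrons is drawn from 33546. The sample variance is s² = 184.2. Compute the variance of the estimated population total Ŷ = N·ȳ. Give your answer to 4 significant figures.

1.702 × 10^7

Var(Ŷ) = N²·Var(ȳ) = N²·(1 − n/N)·s²/n.
f = 8936/33546 = 0.26638049; Var(ȳ) = 0.73361951·184.2/8936 = 0.015122282.
Var(Ŷ) = 33546² · 0.015122282 = 1.701762 × 10^7.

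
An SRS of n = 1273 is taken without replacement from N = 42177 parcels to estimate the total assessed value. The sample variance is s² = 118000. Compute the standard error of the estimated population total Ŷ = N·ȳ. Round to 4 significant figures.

Var(Ŷ) = N²·Var(ȳ) = N²·(1 − n/N)·s²/n.
f = 1273/42177 = 0.03018233; Var(ȳ) = 0.96981767·118000/1273 = 89.896689.
Var(Ŷ) = 42177² · 89.896689 = 1.5991716 × 10^11.
SE(Ŷ) = √(1.5991716 × 10^11) = 399900.

399900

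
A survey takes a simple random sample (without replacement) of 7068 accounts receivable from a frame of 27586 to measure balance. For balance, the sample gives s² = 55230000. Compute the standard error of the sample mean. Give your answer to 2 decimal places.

Under SRS without replacement, Var(ȳ) = (1 − f)·s²/n with f = n/N = 7068/27586 = 0.25621692.
Var(ȳ) = (1 − 0.25621692)·55230000/7068 = 0.74378308·7814.0917 = 5811.9892.
SE(ȳ) = √(5811.9892) = 76.24.

76.24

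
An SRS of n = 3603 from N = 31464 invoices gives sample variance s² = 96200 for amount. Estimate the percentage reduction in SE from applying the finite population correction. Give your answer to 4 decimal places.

f = n/N = 3603/31464 = 0.11451182.
SE_no-fpc = √(s²/n) = 5.1672016; SE_fpc = √((1−f)s²/n) = 4.8623564.
Ratio = √(1−f) = 0.94100381. Reduction = 100·(1 − 0.94100381) = 5.8996%.

5.8996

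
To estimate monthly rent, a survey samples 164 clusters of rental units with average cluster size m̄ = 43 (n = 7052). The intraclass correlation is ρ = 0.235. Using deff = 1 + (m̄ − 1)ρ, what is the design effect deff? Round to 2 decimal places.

10.87

deff = 1 + (43 − 1)·0.235 = 1 + 9.87 = 10.87.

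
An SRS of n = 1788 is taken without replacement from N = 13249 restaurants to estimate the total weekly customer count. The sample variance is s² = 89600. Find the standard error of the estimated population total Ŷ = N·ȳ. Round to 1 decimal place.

87231.4

Var(Ŷ) = N²·Var(ȳ) = N²·(1 − n/N)·s²/n.
f = 1788/13249 = 0.13495358; Var(ȳ) = 0.86504642·89600/1788 = 43.349082.
Var(Ŷ) = 13249² · 43.349082 = 7.6093245 × 10^9.
SE(Ŷ) = √(7.6093245 × 10^9) = 87231.4.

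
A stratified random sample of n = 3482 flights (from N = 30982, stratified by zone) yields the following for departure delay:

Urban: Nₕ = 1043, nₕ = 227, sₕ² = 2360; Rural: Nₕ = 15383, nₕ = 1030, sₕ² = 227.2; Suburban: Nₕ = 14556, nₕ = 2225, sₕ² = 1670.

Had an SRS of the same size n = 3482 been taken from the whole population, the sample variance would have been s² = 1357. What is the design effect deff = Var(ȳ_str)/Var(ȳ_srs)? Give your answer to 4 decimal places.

Var(ȳ_str) = Σ Wₕ²(1−fₕ)sₕ²/nₕ with Wₕ = Nₕ/30982:
  Urban: (1043/30982)²·(1−227/1043)·2360/227 = 0.0092181063
  Rural: (15383/30982)²·(1−1030/15383)·227.2/1030 = 0.050738302
  Suburban: (14556/30982)²·(1−2225/14556)·1670/2225 = 0.14034854
  → Var(ȳ_str) = 0.20030495.
Var(ȳ_srs) = (1 − 3482/30982)·1357/3482 = 0.34591893.
deff = 0.20030495 / 0.34591893 = 0.5791.

0.5791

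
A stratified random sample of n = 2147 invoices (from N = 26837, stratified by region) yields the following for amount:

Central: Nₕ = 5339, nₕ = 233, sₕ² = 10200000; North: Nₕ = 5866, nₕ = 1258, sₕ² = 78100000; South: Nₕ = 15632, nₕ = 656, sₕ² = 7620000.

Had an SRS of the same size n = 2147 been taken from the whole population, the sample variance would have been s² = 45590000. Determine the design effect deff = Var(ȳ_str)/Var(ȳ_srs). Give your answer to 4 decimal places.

Var(ȳ_str) = Σ Wₕ²(1−fₕ)sₕ²/nₕ with Wₕ = Nₕ/26837:
  Central: (5339/26837)²·(1−233/5339)·10200000/233 = 1656.9792
  North: (5866/26837)²·(1−1258/5866)·78100000/1258 = 2330.0057
  South: (15632/26837)²·(1−656/15632)·7620000/656 = 3775.6661
  → Var(ȳ_str) = 7762.651.
Var(ȳ_srs) = (1 − 2147/26837)·45590000/2147 = 19535.506.
deff = 7762.651 / 19535.506 = 0.3974.

0.3974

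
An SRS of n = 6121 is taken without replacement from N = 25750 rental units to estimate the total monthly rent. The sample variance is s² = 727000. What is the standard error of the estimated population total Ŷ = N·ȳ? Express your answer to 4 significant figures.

245000

Var(Ŷ) = N²·Var(ȳ) = N²·(1 − n/N)·s²/n.
f = 6121/25750 = 0.23770874; Var(ȳ) = 0.76229126·727000/6121 = 90.538433.
Var(Ŷ) = 25750² · 90.538433 = 6.003264 × 10^10.
SE(Ŷ) = √(6.003264 × 10^10) = 245000.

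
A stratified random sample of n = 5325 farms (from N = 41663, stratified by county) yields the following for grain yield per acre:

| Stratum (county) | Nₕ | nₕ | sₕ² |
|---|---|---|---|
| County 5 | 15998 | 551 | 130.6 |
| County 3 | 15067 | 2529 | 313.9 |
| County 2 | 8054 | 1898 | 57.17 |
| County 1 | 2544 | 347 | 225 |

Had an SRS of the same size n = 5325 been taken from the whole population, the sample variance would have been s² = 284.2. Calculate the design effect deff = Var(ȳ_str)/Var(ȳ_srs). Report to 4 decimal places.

1.0784

Var(ȳ_str) = Σ Wₕ²(1−fₕ)sₕ²/nₕ with Wₕ = Nₕ/41663:
  County 5: (15998/41663)²·(1−551/15998)·130.6/551 = 0.033744293
  County 3: (15067/41663)²·(1−2529/15067)·313.9/2529 = 0.013508168
  County 2: (8054/41663)²·(1−1898/8054)·57.17/1898 = 8.6036185 × 10^-4
  County 1: (2544/41663)²·(1−347/2544)·225/347 = 0.0020878492
  → Var(ȳ_str) = 0.050200672.
Var(ȳ_srs) = (1 − 5325/41663)·284.2/5325 = 0.046549492.
deff = 0.050200672 / 0.046549492 = 1.0784.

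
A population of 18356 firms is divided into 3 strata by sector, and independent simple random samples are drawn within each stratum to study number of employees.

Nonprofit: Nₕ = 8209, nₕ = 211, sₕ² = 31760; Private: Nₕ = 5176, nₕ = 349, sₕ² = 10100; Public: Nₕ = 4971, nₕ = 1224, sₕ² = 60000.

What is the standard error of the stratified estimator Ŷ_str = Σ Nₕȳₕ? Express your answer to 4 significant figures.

107300

Var(Ŷ_str) = Σₕ Nₕ²(1 − fₕ)sₕ²/nₕ.
Nonprofit: 8209²·(1 − 211/8209)·31760/211 = 9.8825653 × 10^9.
Private: 5176²·(1 − 349/5176)·10100/349 = 7.2304864 × 10^8.
Public: 4971²·(1 − 1224/4971)·60000/1224 = 9.1305574 × 10^8.
Sum = 1.151867 × 10^10.
SE = √(1.151867 × 10^10) = 107300.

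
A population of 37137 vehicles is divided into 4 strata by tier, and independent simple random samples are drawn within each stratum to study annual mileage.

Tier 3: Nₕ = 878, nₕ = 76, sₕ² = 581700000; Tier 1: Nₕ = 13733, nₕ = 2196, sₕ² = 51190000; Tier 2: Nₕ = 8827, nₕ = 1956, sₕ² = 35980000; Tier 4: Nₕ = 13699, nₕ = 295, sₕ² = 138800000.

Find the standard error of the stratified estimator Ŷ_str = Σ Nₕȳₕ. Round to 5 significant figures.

Var(Ŷ_str) = Σₕ Nₕ²(1 − fₕ)sₕ²/nₕ.
Tier 3: 878²·(1 − 76/878)·581700000/76 = 5.389573 × 10^12.
Tier 1: 13733²·(1 − 2196/13733)·51190000/2196 = 3.6932704 × 10^12.
Tier 2: 8827²·(1 − 1956/8827)·35980000/1956 = 1.1156434 × 10^12.
Tier 4: 13699²·(1 − 295/13699)·138800000/295 = 8.6395423 × 10^13.
Sum = 9.659391 × 10^13.
SE = √(9.659391 × 10^13) = 9.8282 × 10^6.

9.8282 × 10^6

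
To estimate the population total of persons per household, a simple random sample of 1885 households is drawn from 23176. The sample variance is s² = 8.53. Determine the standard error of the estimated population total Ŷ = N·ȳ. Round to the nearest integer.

1494

Var(Ŷ) = N²·Var(ȳ) = N²·(1 − n/N)·s²/n.
f = 1885/23176 = 0.08133414; Var(ȳ) = 0.91866586·8.53/1885 = 0.0041571458.
Var(Ŷ) = 23176² · 0.0041571458 = 2.2329152 × 10^6.
SE(Ŷ) = √(2.2329152 × 10^6) = 1494.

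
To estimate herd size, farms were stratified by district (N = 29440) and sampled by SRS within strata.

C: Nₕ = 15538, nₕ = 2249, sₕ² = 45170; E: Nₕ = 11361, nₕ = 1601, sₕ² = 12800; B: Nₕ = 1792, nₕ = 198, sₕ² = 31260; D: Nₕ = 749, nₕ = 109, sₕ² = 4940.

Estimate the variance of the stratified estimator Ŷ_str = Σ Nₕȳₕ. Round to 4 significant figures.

Var(Ŷ_str) = Σₕ Nₕ²(1 − fₕ)sₕ²/nₕ.
C: 15538²·(1 − 2249/15538)·45170/2249 = 4.1471339 × 10^9.
E: 11361²·(1 − 1601/11361)·12800/1601 = 8.8651281 × 10^8.
B: 1792²·(1 − 198/1792)·31260/198 = 4.5097255 × 10^8.
D: 749²·(1 − 109/749)·4940/109 = 2.1725123 × 10^7.
Sum = 5.5063444 × 10^9.

5.506 × 10^9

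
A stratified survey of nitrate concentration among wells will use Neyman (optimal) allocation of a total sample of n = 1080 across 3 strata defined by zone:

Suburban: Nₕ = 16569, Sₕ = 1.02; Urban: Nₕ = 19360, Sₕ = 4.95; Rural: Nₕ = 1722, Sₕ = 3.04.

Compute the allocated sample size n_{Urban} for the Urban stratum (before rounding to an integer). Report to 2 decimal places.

877.35

Neyman allocation: nₕ = n·NₕSₕ / Σⱼ NⱼSⱼ.
Σ NⱼSⱼ = 16569·1.02 + 19360·4.95 + 1722·3.04 = 117967.26.
n_{Urban} = 1080·19360·4.95 / 117967.26 = 877.35.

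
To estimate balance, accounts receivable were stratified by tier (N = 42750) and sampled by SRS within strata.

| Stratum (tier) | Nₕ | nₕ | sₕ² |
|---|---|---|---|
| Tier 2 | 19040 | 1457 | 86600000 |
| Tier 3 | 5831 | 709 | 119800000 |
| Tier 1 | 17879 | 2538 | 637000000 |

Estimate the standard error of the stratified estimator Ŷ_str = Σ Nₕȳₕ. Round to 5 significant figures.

Var(Ŷ_str) = Σₕ Nₕ²(1 − fₕ)sₕ²/nₕ.
Tier 2: 19040²·(1 − 1457/19040)·86600000/1457 = 1.9898405 × 10^13.
Tier 3: 5831²·(1 − 709/5831)·119800000/709 = 5.0465339 × 10^12.
Tier 1: 17879²·(1 − 2538/17879)·637000000/2538 = 6.884061 × 10^13.
Sum = 9.3785549 × 10^13.
SE = √(9.3785549 × 10^13) = 9.6843 × 10^6.

9.6843 × 10^6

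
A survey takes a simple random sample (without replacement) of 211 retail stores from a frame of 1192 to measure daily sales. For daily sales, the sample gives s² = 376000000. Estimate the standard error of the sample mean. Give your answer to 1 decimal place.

1211.0

Under SRS without replacement, Var(ȳ) = (1 − f)·s²/n with f = n/N = 211/1192 = 0.17701342.
Var(ȳ) = (1 − 0.17701342)·376000000/211 = 0.82298658·1.7819905 × 10^6 = 1.4665543 × 10^6.
SE(ȳ) = √(1.4665543 × 10^6) = 1211.0.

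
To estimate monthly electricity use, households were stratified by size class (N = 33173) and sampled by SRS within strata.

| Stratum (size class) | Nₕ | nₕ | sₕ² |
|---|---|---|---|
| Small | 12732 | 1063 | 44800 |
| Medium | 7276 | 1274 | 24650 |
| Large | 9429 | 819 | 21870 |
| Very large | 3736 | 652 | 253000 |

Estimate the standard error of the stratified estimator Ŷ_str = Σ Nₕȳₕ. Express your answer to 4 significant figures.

117200

Var(Ŷ_str) = Σₕ Nₕ²(1 − fₕ)sₕ²/nₕ.
Small: 12732²·(1 − 1063/12732)·44800/1063 = 6.2614515 × 10^9.
Medium: 7276²·(1 − 1274/7276)·24650/1274 = 8.4496005 × 10^8.
Large: 9429²·(1 − 819/9429)·21870/819 = 2.1678722 × 10^9.
Very large: 3736²·(1 − 652/3736)·253000/652 = 4.4708918 × 10^9.
Sum = 1.3745176 × 10^10.
SE = √(1.3745176 × 10^10) = 117200.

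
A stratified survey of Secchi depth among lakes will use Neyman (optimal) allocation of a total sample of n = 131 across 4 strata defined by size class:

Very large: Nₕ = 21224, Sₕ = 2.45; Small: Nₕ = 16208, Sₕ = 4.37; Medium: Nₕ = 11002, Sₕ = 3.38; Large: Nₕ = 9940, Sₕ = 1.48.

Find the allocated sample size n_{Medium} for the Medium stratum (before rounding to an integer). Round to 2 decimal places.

27.88

Neyman allocation: nₕ = n·NₕSₕ / Σⱼ NⱼSⱼ.
Σ NⱼSⱼ = 21224·2.45 + 16208·4.37 + 11002·3.38 + 9940·1.48 = 174725.72.
n_{Medium} = 131·11002·3.38 / 174725.72 = 27.88.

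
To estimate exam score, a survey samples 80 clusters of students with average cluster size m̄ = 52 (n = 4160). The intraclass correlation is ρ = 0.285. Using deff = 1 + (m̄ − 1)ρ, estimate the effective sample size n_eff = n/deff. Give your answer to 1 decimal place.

267.8

deff = 1 + (52 − 1)·0.285 = 1 + 14.535 = 15.535.
n_eff = 4160 / 15.535 = 267.8.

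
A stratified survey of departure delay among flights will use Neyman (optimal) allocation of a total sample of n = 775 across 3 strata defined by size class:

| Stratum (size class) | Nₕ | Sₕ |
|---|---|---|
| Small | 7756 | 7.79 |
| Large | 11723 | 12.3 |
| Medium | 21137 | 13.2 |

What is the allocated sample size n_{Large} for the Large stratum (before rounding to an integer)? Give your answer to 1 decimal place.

231.1

Neyman allocation: nₕ = n·NₕSₕ / Σⱼ NⱼSⱼ.
Σ NⱼSⱼ = 7756·7.79 + 11723·12.3 + 21137·13.2 = 483620.54.
n_{Large} = 775·11723·12.3 / 483620.54 = 231.1.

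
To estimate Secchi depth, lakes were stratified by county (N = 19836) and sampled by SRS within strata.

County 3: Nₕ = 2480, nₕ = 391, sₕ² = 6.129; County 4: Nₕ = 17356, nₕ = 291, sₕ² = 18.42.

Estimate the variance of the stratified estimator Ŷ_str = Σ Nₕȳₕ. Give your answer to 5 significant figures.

1.8829 × 10^7

Var(Ŷ_str) = Σₕ Nₕ²(1 − fₕ)sₕ²/nₕ.
County 3: 2480²·(1 − 391/2480)·6.129/391 = 81208.78.
County 4: 17356²·(1 − 291/17356)·18.42/291 = 1.8747898 × 10^7.
Sum = 1.8829107 × 10^7.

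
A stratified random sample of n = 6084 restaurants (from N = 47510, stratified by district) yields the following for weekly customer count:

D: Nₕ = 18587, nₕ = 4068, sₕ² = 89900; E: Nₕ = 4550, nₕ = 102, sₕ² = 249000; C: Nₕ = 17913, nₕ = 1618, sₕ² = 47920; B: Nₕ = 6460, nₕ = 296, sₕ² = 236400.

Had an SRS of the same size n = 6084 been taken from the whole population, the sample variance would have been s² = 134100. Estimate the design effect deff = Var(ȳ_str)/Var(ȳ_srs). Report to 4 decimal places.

2.2087

Var(ȳ_str) = Σ Wₕ²(1−fₕ)sₕ²/nₕ with Wₕ = Nₕ/47510:
  D: (18587/47510)²·(1−4068/18587)·89900/4068 = 2.6421331
  E: (4550/47510)²·(1−102/4550)·249000/102 = 21.88796
  C: (17913/47510)²·(1−1618/17913)·47920/1618 = 3.8299308
  B: (6460/47510)²·(1−296/6460)·236400/296 = 14.089022
  → Var(ȳ_str) = 42.449046.
Var(ȳ_srs) = (1 − 6084/47510)·134100/6084 = 19.218856.
deff = 42.449046 / 19.218856 = 2.2087.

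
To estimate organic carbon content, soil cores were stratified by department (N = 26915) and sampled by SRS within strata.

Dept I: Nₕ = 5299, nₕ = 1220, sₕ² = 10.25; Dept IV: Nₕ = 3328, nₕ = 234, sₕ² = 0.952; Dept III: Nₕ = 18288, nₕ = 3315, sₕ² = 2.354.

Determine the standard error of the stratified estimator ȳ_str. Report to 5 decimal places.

Var(ȳ_str) = Σₕ Wₕ²(1 − fₕ)sₕ²/nₕ with Wₕ = Nₕ/N, N = 26915.
Dept I: Wₕ = 0.19687906; term = 0.19687906²·(1 − 0.23023212)·10.25/1220 = 2.5068185 × 10^-4.
Dept IV: Wₕ = 0.12364852; term = 0.12364852²·(1 − 0.07031250)·0.952/234 = 5.7827704 × 10^-5.
Dept III: Wₕ = 0.67947241; term = 0.67947241²·(1 − 0.18126640)·2.354/3315 = 2.6841649 × 10^-4.
Sum = 5.7692604 × 10^-4.
SE = √(5.7692604 × 10^-4) = 0.02402.

0.02402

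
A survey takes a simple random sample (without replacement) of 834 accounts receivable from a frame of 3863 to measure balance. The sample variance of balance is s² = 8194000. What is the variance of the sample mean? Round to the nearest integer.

7704

Under SRS without replacement, Var(ȳ) = (1 − f)·s²/n with f = n/N = 834/3863 = 0.21589438.
Var(ȳ) = (1 − 0.21589438)·8194000/834 = 0.78410562·9824.94 = 7703.7907.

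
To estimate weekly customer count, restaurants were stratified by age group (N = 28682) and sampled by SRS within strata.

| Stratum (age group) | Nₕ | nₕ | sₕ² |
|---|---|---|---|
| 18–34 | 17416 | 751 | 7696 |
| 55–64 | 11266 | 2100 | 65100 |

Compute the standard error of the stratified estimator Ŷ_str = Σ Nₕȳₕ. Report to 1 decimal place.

78584.0

Var(Ŷ_str) = Σₕ Nₕ²(1 − fₕ)sₕ²/nₕ.
18–34: 17416²·(1 − 751/17416)·7696/751 = 2.9742595 × 10^9.
55–64: 11266²·(1 − 2100/11266)·65100/2100 = 3.2011888 × 10^9.
Sum = 6.1754483 × 10^9.
SE = √(6.1754483 × 10^9) = 78584.0.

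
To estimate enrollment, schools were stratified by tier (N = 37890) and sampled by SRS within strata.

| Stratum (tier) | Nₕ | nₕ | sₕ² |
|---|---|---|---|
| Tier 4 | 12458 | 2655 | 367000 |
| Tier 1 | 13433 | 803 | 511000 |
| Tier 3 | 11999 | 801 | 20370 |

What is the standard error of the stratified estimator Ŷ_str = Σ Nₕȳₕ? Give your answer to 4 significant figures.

Var(Ŷ_str) = Σₕ Nₕ²(1 − fₕ)sₕ²/nₕ.
Tier 4: 12458²·(1 − 2655/12458)·367000/2655 = 1.6881416 × 10^10.
Tier 1: 13433²·(1 − 803/13433)·511000/803 = 1.0796468 × 10^11.
Tier 3: 11999²·(1 − 801/11999)·20370/801 = 3.4169925 × 10^9.
Sum = 1.2826309 × 10^11.
SE = √(1.2826309 × 10^11) = 358100.

358100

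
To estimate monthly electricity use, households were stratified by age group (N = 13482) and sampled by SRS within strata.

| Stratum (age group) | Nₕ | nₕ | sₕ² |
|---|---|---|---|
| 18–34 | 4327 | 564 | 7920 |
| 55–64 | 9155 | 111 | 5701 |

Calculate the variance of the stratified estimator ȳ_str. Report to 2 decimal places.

Var(ȳ_str) = Σₕ Wₕ²(1 − fₕ)sₕ²/nₕ with Wₕ = Nₕ/N, N = 13482.
18–34: Wₕ = 0.32094645; term = 0.32094645²·(1 − 0.13034435)·7920/564 = 1.257936.
55–64: Wₕ = 0.67905355; term = 0.67905355²·(1 − 0.01212452)·5701/111 = 23.395823.
Sum = 24.653759.

24.65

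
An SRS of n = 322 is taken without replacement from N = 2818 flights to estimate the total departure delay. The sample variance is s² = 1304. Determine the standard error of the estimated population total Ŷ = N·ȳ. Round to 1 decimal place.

Var(Ŷ) = N²·Var(ȳ) = N²·(1 − n/N)·s²/n.
f = 322/2818 = 0.11426544; Var(ȳ) = 0.88573456·1304/322 = 3.5869499.
Var(Ŷ) = 2818² · 3.5869499 = 2.8484414 × 10^7.
SE(Ŷ) = √(2.8484414 × 10^7) = 5337.1.

5337.1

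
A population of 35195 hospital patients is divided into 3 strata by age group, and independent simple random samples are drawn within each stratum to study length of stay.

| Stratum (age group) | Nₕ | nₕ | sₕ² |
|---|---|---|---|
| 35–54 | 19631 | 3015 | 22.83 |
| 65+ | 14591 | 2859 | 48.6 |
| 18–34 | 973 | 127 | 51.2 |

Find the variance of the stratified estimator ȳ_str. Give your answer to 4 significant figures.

Var(ȳ_str) = Σₕ Wₕ²(1 − fₕ)sₕ²/nₕ with Wₕ = Nₕ/N, N = 35195.
35–54: Wₕ = 0.55777809; term = 0.55777809²·(1 − 0.15358362)·22.83/3015 = 0.0019940019.
65+: Wₕ = 0.41457593; term = 0.41457593²·(1 − 0.19594270)·48.6/2859 = 0.0023491854.
18–34: Wₕ = 0.02764597; term = 0.02764597²·(1 − 0.13052415)·51.2/127 = 2.6790912 × 10^-4.
Sum = 0.0046110964.

0.004611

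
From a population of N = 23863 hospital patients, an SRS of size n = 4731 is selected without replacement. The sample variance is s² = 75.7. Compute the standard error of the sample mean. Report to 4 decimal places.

0.1133

Under SRS without replacement, Var(ȳ) = (1 − f)·s²/n with f = n/N = 4731/23863 = 0.19825672.
Var(ȳ) = (1 − 0.19825672)·75.7/4731 = 0.80174328·0.016000845 = 0.01282857.
SE(ȳ) = √(0.01282857) = 0.1133.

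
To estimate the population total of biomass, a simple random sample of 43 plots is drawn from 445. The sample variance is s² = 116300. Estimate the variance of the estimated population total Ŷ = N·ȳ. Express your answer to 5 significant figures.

4.8384 × 10^8

Var(Ŷ) = N²·Var(ȳ) = N²·(1 − n/N)·s²/n.
f = 43/445 = 0.09662921; Var(ȳ) = 0.90337079·116300/43 = 2443.3028.
Var(Ŷ) = 445² · 2443.3028 = 4.8383504 × 10^8.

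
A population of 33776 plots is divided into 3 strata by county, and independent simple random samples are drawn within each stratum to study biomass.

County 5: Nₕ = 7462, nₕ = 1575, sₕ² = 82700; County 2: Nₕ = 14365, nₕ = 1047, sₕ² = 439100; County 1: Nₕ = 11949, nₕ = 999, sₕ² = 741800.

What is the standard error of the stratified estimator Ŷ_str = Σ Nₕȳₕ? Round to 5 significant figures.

423910

Var(Ŷ_str) = Σₕ Nₕ²(1 − fₕ)sₕ²/nₕ.
County 5: 7462²·(1 − 1575/7462)·82700/1575 = 2.3066103 × 10^9.
County 2: 14365²·(1 − 1047/14365)·439100/1047 = 8.0234545 × 10^10.
County 1: 11949²·(1 − 999/11949)·741800/999 = 9.7155417 × 10^10.
Sum = 1.7969657 × 10^11.
SE = √(1.7969657 × 10^11) = 423910.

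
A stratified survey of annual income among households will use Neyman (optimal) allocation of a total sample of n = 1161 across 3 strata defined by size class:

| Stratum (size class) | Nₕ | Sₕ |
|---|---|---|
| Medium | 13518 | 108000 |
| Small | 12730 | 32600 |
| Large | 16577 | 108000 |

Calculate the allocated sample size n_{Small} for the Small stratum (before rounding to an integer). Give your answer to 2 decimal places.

131.45

Neyman allocation: nₕ = n·NₕSₕ / Σⱼ NⱼSⱼ.
Σ NⱼSⱼ = 13518·108000 + 12730·32600 + 16577·108000 = 3.665258 × 10^9.
n_{Small} = 1161·12730·32600 / (3.665258 × 10^9) = 131.45.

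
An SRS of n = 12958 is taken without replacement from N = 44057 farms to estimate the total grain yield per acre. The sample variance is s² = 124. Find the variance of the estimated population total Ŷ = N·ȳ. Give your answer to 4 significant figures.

Var(Ŷ) = N²·Var(ȳ) = N²·(1 − n/N)·s²/n.
f = 12958/44057 = 0.29411898; Var(ȳ) = 0.70588102·124/12958 = 0.0067548423.
Var(Ŷ) = 44057² · 0.0067548423 = 1.3111279 × 10^7.

1.311 × 10^7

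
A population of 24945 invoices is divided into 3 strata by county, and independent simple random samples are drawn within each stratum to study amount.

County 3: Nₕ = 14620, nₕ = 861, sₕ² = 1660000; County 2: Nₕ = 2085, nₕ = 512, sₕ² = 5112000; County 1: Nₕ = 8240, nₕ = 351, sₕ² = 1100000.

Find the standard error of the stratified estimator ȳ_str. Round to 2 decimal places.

31.67

Var(ȳ_str) = Σₕ Wₕ²(1 − fₕ)sₕ²/nₕ with Wₕ = Nₕ/N, N = 24945.
County 3: Wₕ = 0.58608940; term = 0.58608940²·(1 − 0.05889193)·1660000/861 = 623.26417.
County 2: Wₕ = 0.08358388; term = 0.08358388²·(1 − 0.24556355)·5112000/512 = 52.624581.
County 1: Wₕ = 0.33032672; term = 0.33032672²·(1 − 0.04259709)·1100000/351 = 327.39174.
Sum = 1003.2805.
SE = √(1003.2805) = 31.67.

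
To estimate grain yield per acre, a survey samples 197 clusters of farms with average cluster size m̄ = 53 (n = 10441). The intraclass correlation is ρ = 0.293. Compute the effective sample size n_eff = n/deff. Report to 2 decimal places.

643.08

deff = 1 + (53 − 1)·0.293 = 1 + 15.236 = 16.236.
n_eff = 10441 / 16.236 = 643.08.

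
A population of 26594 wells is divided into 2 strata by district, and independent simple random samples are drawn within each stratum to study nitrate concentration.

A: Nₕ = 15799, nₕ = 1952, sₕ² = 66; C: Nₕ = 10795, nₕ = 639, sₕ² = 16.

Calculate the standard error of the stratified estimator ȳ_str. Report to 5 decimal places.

Var(ȳ_str) = Σₕ Wₕ²(1 − fₕ)sₕ²/nₕ with Wₕ = Nₕ/N, N = 26594.
A: Wₕ = 0.59408137; term = 0.59408137²·(1 − 0.12355212)·66/1952 = 0.010458805.
C: Wₕ = 0.40591863; term = 0.40591863²·(1 − 0.05919407)·16/639 = 0.003881478.
Sum = 0.014340283.
SE = √(0.014340283) = 0.11975.

0.11975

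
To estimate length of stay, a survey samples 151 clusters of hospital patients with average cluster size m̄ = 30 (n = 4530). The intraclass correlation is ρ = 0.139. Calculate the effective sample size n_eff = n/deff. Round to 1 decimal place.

900.4

deff = 1 + (30 − 1)·0.139 = 1 + 4.031 = 5.031.
n_eff = 4530 / 5.031 = 900.4.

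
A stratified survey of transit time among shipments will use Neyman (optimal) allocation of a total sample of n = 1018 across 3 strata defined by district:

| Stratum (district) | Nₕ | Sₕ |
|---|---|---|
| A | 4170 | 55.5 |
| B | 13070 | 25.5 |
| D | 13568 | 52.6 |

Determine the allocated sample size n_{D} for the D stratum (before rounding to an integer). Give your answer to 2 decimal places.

568.31

Neyman allocation: nₕ = n·NₕSₕ / Σⱼ NⱼSⱼ.
Σ NⱼSⱼ = 4170·55.5 + 13070·25.5 + 13568·52.6 = 1.2783968 × 10^6.
n_{D} = 1018·13568·52.6 / (1.2783968 × 10^6) = 568.31.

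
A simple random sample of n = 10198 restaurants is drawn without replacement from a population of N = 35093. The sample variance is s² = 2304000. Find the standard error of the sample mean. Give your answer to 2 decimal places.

12.66

Under SRS without replacement, Var(ȳ) = (1 − f)·s²/n with f = n/N = 10198/35093 = 0.29059926.
Var(ȳ) = (1 − 0.29059926)·2304000/10198 = 0.70940074·225.92665 = 160.27253.
SE(ȳ) = √(160.27253) = 12.66.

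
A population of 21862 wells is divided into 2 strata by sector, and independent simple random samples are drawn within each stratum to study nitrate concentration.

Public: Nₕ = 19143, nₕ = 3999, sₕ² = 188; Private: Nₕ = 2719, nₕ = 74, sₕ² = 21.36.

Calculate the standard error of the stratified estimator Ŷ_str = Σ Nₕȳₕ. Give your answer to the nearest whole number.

Var(Ŷ_str) = Σₕ Nₕ²(1 − fₕ)sₕ²/nₕ.
Public: 19143²·(1 − 3999/19143)·188/3999 = 1.3628782 × 10^7.
Private: 2719²·(1 − 74/2719)·21.36/74 = 2.0758904 × 10^6.
Sum = 1.5704672 × 10^7.
SE = √(1.5704672 × 10^7) = 3963.

3963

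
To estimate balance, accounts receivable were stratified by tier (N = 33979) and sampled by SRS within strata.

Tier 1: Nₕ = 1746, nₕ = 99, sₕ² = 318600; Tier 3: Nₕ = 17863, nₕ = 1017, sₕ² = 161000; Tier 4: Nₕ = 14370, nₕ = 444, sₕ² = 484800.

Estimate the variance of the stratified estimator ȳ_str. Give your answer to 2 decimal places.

Var(ȳ_str) = Σₕ Wₕ²(1 − fₕ)sₕ²/nₕ with Wₕ = Nₕ/N, N = 33979.
Tier 1: Wₕ = 0.05138468; term = 0.05138468²·(1 − 0.05670103)·318600/99 = 8.0154374.
Tier 3: Wₕ = 0.52570705; term = 0.52570705²·(1 − 0.05693333)·161000/1017 = 41.260542.
Tier 4: Wₕ = 0.42290827; term = 0.42290827²·(1 − 0.03089770)·484800/444 = 189.25249.
Sum = 238.52847.

238.53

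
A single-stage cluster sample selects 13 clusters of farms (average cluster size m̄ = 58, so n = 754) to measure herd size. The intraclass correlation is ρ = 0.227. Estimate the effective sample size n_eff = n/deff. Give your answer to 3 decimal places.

54.093

deff = 1 + (58 − 1)·0.227 = 1 + 12.939 = 13.939.
n_eff = 754 / 13.939 = 54.093.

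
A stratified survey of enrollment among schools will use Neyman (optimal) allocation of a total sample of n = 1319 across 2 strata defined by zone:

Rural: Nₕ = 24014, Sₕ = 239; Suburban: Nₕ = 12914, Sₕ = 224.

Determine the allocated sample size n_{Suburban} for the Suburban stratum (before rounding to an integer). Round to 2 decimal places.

442.02

Neyman allocation: nₕ = n·NₕSₕ / Σⱼ NⱼSⱼ.
Σ NⱼSⱼ = 24014·239 + 12914·224 = 8.632082 × 10^6.
n_{Suburban} = 1319·12914·224 / (8.632082 × 10^6) = 442.02.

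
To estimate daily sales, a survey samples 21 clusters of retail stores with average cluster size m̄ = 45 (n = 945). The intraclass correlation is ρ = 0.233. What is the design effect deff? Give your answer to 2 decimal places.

11.25

deff = 1 + (45 − 1)·0.233 = 1 + 10.252 = 11.252.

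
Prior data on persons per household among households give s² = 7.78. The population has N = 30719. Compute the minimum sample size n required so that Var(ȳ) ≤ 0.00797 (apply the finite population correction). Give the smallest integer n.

947

Without fpc, n₀ = s²/D = 7.78/0.00797 = 976.1606.
With fpc, (1 − n/N)·s²/n ≤ D requires n ≥ n₀/(1 + n₀/N) = 976.1606/(1 + 976.1606/30719) = 946.0964.
Rounding up, n = 947.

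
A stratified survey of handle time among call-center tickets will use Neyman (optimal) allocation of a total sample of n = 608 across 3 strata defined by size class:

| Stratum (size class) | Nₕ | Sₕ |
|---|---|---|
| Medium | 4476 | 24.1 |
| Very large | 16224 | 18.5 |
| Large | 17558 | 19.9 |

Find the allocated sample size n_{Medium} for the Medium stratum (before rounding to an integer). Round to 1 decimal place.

Neyman allocation: nₕ = n·NₕSₕ / Σⱼ NⱼSⱼ.
Σ NⱼSⱼ = 4476·24.1 + 16224·18.5 + 17558·19.9 = 757419.8.
n_{Medium} = 608·4476·24.1 / 757419.8 = 86.6.

86.6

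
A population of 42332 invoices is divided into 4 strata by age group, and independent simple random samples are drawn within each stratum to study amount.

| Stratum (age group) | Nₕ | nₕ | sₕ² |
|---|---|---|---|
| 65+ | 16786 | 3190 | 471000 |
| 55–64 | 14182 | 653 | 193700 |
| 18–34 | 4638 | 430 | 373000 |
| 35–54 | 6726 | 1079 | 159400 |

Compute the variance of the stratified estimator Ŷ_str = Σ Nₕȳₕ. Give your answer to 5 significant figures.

Var(Ŷ_str) = Σₕ Nₕ²(1 − fₕ)sₕ²/nₕ.
65+: 16786²·(1 − 3190/16786)·471000/3190 = 3.3696795 × 10^10.
55–64: 14182²·(1 − 653/14182)·193700/653 = 5.6914067 × 10^10.
18–34: 4638²·(1 − 430/4638)·373000/430 = 1.6929606 × 10^10.
35–54: 6726²·(1 − 1079/6726)·159400/1079 = 5.6110162 × 10^9.
Sum = 1.1315148 × 10^11.

1.1315 × 10^11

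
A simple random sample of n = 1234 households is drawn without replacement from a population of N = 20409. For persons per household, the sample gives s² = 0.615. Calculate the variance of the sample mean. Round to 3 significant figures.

4.68 × 10^-4

Under SRS without replacement, Var(ȳ) = (1 − f)·s²/n with f = n/N = 1234/20409 = 0.06046352.
Var(ȳ) = (1 − 0.06046352)·0.615/1234 = 0.93953648·4.9837925 × 10^-4 = 4.6824549 × 10^-4.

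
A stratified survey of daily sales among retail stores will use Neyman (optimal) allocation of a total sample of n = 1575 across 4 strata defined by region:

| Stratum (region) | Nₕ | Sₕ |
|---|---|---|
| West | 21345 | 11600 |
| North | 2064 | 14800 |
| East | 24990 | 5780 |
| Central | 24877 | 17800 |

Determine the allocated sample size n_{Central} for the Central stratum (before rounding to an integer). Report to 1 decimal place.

Neyman allocation: nₕ = n·NₕSₕ / Σⱼ NⱼSⱼ.
Σ NⱼSⱼ = 21345·11600 + 2064·14800 + 24990·5780 + 24877·17800 = 8.65402 × 10^8.
n_{Central} = 1575·24877·17800 / (8.65402 × 10^8) = 805.9.

805.9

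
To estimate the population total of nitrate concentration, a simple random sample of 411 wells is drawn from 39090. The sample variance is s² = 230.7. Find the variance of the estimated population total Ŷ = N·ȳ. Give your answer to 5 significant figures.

Var(Ŷ) = N²·Var(ȳ) = N²·(1 − n/N)·s²/n.
f = 411/39090 = 0.01051420; Var(ȳ) = 0.98948580·230.7/411 = 0.5554121.
Var(Ŷ) = 39090² · 0.5554121 = 8.486853 × 10^8.

8.4869 × 10^8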